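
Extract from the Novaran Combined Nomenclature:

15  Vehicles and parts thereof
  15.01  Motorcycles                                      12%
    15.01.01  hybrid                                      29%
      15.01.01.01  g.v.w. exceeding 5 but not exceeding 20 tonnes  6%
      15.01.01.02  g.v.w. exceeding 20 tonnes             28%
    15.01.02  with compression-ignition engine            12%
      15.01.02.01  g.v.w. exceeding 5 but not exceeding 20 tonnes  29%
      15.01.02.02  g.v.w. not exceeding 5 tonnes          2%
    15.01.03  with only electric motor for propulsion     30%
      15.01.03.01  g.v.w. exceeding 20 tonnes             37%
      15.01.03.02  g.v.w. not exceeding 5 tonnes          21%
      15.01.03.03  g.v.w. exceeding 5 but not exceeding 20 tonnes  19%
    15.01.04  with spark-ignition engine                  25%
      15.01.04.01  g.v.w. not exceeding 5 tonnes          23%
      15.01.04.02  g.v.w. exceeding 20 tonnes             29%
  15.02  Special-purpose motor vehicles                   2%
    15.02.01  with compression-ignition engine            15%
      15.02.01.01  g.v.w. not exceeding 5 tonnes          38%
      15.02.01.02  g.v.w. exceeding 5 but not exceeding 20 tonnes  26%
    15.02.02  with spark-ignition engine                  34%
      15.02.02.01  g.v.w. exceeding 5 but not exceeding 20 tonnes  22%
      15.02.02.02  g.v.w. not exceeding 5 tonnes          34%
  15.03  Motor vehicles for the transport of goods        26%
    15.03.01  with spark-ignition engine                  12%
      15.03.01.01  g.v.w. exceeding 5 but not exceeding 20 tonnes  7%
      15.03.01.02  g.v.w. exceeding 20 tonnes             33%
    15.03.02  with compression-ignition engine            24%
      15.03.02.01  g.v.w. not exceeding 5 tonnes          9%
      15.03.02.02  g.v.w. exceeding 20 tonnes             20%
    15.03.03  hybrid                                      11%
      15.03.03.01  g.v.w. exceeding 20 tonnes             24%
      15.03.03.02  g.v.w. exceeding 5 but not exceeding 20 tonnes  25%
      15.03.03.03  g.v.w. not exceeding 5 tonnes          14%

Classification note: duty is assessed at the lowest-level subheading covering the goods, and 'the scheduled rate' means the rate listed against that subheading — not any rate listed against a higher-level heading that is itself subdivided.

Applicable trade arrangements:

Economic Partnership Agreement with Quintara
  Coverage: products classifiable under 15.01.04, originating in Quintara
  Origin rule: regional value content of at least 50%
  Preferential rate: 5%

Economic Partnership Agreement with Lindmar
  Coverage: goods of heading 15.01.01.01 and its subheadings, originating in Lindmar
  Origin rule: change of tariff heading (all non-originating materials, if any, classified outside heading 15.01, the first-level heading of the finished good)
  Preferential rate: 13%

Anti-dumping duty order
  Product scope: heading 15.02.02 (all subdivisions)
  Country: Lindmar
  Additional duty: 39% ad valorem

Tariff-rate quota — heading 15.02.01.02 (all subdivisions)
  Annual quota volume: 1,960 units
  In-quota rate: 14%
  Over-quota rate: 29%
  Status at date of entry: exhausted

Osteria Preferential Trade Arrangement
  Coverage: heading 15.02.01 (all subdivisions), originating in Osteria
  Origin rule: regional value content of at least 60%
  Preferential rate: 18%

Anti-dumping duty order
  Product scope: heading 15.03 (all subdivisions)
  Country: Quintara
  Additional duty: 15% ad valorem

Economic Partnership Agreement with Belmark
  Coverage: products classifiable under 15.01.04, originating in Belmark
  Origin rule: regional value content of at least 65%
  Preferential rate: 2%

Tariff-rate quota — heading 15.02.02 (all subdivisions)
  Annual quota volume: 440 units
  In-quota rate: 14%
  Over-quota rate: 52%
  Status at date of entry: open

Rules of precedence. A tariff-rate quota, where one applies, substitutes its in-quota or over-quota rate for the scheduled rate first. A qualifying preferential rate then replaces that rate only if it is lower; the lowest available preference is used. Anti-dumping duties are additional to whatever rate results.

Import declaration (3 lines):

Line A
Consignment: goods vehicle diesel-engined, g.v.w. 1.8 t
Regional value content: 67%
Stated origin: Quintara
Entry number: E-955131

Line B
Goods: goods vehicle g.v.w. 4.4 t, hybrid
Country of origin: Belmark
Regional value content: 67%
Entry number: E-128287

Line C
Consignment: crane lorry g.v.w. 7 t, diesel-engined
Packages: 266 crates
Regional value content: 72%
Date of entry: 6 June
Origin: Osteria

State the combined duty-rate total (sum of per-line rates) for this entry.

Line A: goods vehicle → 15.03; diesel-engined → 15.03.02; g.v.w. 1.8 t → 15.03.02.01. Scheduled 9%. Quintara agreement on 15.01.04: 15.03.02.01 not covered; anti-dumping (Quintara, 15.03): +15%; total 9% + 15% = 24%. → 24%.
Line B: goods vehicle → 15.03; hybrid → 15.03.03; g.v.w. 4.4 t → 15.03.03.03. Scheduled 14%. Belmark agreement on 15.01.04: 15.03.03.03 not covered. → 14%.
Line C: crane lorry → 15.02; diesel-engined → 15.02.01; g.v.w. 7 t → 15.02.01.02. Scheduled 26%. quota on 15.02.01.02 exhausted → over-quota 29%; Osteria agreement on 15.02.01: RVC ≥ 60% → 18% available; preferential 18%. → 18%.
Sum: 24% + 14% + 18% = 56%.

56%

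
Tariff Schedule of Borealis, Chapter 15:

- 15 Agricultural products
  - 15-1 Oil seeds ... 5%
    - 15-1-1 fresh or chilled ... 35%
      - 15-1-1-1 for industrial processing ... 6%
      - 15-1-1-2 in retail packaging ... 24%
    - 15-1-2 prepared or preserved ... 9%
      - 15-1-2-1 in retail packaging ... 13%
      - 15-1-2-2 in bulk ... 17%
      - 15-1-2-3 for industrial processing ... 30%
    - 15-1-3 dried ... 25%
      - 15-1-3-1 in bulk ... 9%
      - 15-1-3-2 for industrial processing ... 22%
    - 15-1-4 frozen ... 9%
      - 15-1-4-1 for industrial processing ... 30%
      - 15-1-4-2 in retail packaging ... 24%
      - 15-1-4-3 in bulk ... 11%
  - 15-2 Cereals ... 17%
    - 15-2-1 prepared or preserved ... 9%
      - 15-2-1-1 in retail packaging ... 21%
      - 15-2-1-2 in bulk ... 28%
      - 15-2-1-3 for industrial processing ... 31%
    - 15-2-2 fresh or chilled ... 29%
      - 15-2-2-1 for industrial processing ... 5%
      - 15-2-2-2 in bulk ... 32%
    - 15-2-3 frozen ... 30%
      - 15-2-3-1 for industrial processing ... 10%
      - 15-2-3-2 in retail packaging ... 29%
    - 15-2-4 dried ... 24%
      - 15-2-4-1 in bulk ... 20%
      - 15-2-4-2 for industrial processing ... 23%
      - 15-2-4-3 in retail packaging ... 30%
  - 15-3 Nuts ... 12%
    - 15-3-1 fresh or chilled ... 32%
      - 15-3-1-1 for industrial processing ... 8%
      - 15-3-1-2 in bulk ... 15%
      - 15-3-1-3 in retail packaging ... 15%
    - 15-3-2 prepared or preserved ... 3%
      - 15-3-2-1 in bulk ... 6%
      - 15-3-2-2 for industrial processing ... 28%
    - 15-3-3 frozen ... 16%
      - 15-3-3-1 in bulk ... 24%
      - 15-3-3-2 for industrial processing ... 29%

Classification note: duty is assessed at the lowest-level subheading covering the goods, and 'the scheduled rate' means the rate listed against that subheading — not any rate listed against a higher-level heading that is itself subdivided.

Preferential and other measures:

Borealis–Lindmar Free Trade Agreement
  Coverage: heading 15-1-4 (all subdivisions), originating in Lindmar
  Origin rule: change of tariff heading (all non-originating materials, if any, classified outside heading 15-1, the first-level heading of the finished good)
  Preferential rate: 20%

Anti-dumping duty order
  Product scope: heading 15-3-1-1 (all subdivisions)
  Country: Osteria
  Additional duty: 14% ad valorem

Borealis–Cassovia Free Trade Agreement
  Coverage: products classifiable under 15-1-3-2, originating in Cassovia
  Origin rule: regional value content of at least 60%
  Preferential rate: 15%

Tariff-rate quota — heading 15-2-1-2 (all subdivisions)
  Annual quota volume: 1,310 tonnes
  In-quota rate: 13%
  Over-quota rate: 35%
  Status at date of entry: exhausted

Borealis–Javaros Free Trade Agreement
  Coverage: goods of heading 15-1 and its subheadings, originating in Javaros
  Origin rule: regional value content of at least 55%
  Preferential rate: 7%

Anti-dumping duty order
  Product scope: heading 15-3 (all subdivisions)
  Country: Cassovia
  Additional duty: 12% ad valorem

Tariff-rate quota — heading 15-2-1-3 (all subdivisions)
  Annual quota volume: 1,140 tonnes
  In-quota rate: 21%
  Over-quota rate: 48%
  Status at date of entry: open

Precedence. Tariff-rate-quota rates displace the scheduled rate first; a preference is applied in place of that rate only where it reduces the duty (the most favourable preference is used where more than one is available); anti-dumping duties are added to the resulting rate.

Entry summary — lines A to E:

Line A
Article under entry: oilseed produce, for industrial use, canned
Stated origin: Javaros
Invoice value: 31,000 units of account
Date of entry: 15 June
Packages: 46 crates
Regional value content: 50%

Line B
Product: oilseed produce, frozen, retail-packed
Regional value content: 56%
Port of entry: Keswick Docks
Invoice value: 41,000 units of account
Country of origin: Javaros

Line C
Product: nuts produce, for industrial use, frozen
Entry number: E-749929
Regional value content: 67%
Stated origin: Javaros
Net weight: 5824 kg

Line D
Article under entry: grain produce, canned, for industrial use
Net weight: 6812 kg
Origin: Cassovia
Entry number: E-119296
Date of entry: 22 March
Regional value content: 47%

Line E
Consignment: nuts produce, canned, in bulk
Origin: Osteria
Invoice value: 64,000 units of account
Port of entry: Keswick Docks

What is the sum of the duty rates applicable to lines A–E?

93%

Line A: oilseed → 15-1; canned → 15-1-2; for industrial use → 15-1-2-3. Scheduled 30%. Javaros agreement on 15-1: RVC < 55%. → 30%.
Line B: oilseed → 15-1; frozen → 15-1-4; retail-packed → 15-1-4-2. Scheduled 24%. Javaros agreement on 15-1: RVC ≥ 55% → 7% available; preferential 7%. → 7%.
Line C: nuts → 15-3; frozen → 15-3-3; for industrial use → 15-3-3-2. Scheduled 29%. Javaros agreement on 15-1: 15-3-3-2 not covered. → 29%.
Line D: grain → 15-2; canned → 15-2-1; for industrial use → 15-2-1-3. Scheduled 31%. quota on 15-2-1-3 open → in-quota 21%; Cassovia agreement on 15-1-3-2: 15-2-1-3 not covered. → 21%.
Line E: nuts → 15-3; canned → 15-3-2; in bulk → 15-3-2-1. Scheduled 6%. No special measure applies. → 6%.
Sum: 30% + 7% + 29% + 21% + 6% = 93%.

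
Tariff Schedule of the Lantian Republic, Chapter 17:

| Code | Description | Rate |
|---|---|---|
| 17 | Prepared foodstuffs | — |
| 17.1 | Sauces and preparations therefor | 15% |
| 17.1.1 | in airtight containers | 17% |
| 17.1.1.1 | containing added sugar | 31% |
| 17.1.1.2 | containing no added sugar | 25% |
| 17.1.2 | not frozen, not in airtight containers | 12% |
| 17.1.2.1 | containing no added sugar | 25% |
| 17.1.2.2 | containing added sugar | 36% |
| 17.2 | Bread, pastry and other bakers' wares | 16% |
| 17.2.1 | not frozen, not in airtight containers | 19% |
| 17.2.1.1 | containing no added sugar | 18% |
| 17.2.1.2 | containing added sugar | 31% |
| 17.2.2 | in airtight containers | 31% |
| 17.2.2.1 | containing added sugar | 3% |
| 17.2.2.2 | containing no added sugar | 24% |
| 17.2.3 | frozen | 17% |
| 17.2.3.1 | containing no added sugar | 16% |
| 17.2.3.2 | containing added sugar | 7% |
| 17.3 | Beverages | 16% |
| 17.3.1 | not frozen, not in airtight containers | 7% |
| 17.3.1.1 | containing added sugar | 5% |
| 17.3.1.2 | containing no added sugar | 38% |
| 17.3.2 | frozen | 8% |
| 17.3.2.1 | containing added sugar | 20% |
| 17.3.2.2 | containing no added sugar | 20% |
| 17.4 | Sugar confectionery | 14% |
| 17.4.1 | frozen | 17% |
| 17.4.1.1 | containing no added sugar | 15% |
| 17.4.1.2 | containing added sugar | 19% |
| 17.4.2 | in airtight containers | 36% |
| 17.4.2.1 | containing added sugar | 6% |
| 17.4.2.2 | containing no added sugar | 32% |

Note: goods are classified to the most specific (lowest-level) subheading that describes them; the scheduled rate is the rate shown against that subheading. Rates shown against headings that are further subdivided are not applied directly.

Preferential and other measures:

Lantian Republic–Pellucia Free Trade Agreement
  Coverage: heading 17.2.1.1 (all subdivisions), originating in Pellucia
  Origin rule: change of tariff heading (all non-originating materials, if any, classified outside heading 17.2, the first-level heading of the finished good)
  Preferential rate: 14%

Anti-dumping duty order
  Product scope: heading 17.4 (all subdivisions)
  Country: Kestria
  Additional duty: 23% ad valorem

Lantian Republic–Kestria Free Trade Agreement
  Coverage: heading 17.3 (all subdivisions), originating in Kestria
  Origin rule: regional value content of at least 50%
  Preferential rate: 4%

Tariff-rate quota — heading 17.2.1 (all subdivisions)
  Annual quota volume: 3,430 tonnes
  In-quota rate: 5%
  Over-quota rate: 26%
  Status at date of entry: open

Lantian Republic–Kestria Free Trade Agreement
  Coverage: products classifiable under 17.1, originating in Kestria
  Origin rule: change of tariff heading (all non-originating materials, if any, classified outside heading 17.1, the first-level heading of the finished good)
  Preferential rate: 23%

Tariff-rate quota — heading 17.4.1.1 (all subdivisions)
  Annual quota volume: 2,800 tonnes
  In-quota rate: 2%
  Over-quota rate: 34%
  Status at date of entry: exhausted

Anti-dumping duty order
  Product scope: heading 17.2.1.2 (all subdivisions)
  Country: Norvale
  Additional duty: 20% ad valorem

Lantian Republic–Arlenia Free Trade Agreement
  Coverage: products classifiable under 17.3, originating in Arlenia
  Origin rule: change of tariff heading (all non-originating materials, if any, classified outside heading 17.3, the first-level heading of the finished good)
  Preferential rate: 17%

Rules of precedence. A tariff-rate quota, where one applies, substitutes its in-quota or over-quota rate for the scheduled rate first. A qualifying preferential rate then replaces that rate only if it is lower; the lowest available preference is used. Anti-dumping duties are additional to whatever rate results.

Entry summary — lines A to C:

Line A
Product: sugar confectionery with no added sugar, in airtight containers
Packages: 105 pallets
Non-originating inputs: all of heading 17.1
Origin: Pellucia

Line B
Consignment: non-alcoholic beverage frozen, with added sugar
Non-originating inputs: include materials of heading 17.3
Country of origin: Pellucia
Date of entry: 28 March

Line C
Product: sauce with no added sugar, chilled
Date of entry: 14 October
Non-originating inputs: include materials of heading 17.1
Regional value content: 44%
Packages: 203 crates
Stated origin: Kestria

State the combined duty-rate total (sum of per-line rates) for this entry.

77%

Line A: sugar confectionery → 17.4; in airtight containers → 17.4.2; with no added sugar → 17.4.2.2. Scheduled 32%. Pellucia agreement on 17.2.1.1: 17.4.2.2 not covered. → 32%.
Line B: non-alcoholic beverage → 17.3; frozen → 17.3.2; with added sugar → 17.3.2.1. Scheduled 20%. Pellucia agreement on 17.2.1.1: 17.3.2.1 not covered. → 20%.
Line C: sauce → 17.1; chilled → 17.1.2; with no added sugar → 17.1.2.1. Scheduled 25%. Kestria agreement on 17.3: 17.1.2.1 not covered; Kestria agreement on 17.1: CTH not met. → 25%.
Sum: 32% + 20% + 25% = 77%.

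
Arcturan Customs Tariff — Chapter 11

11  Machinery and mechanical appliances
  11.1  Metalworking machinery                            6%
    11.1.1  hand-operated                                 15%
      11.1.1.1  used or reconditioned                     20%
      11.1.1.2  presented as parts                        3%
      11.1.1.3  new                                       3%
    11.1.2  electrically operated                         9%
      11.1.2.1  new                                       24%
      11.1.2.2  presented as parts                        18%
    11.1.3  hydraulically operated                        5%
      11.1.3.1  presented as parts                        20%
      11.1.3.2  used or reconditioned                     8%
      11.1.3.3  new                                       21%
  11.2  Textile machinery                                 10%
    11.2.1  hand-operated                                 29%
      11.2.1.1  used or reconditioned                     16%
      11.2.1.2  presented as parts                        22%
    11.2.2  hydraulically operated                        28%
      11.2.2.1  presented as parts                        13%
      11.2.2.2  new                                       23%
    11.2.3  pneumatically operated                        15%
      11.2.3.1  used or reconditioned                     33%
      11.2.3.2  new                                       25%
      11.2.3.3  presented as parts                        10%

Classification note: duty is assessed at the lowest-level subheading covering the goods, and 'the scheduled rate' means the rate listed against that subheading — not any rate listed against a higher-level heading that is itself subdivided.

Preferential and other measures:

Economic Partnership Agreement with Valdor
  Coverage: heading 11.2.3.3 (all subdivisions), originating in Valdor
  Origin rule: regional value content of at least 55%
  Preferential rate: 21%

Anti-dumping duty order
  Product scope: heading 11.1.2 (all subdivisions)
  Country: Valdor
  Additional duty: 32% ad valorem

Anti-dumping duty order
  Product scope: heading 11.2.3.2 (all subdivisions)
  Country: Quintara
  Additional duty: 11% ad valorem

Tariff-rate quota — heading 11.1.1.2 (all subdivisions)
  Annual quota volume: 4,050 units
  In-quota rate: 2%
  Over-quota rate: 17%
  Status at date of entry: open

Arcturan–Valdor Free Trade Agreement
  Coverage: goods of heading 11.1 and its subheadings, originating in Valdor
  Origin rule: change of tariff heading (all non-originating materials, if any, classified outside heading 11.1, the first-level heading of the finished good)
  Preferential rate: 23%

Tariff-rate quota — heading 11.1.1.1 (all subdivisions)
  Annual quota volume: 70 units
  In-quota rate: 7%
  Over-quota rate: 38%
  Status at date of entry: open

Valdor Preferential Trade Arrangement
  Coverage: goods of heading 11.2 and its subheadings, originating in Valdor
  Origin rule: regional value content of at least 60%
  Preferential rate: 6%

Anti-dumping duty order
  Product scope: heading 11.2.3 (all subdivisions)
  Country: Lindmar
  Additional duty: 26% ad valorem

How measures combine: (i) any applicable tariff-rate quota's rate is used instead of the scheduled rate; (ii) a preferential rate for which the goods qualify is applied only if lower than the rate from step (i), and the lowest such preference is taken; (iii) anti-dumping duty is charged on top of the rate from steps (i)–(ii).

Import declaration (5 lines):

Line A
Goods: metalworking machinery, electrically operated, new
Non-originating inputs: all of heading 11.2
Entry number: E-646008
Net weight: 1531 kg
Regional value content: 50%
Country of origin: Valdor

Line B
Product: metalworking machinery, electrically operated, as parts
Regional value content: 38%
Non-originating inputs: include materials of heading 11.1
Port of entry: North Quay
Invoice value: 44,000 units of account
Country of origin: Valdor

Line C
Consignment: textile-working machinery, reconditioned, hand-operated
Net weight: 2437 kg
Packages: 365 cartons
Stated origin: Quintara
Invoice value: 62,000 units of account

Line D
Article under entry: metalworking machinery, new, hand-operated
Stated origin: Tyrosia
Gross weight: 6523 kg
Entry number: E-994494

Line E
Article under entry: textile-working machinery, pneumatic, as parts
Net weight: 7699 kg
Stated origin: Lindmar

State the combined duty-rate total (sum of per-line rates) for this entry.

160%

Line A: metalworking → 11.1; electrically operated → 11.1.2; new → 11.1.2.1. Scheduled 24%. Valdor agreement on 11.2.3.3: 11.1.2.1 not covered; Valdor agreement on 11.1: CTH met → 23% available; Valdor agreement on 11.2: 11.1.2.1 not covered; preferential 23%; anti-dumping (Valdor, 11.1.2): +32%; total 23% + 32% = 55%. → 55%.
Line B: metalworking → 11.1; electrically operated → 11.1.2; as parts → 11.1.2.2. Scheduled 18%. Valdor agreement on 11.2.3.3: 11.1.2.2 not covered; Valdor agreement on 11.1: CTH not met; Valdor agreement on 11.2: 11.1.2.2 not covered; anti-dumping (Valdor, 11.1.2): +32%; total 18% + 32% = 50%. → 50%.
Line C: textile-working → 11.2; hand-operated → 11.2.1; reconditioned → 11.2.1.1. Scheduled 16%. No special measure applies. → 16%.
Line D: metalworking → 11.1; hand-operated → 11.1.1; new → 11.1.1.3. Scheduled 3%. No special measure applies. → 3%.
Line E: textile-working → 11.2; pneumatic → 11.2.3; as parts → 11.2.3.3. Scheduled 10%. anti-dumping (Lindmar, 11.2.3): +26%; total 10% + 26% = 36%. → 36%.
Sum: 55% + 50% + 16% + 3% + 36% = 160%.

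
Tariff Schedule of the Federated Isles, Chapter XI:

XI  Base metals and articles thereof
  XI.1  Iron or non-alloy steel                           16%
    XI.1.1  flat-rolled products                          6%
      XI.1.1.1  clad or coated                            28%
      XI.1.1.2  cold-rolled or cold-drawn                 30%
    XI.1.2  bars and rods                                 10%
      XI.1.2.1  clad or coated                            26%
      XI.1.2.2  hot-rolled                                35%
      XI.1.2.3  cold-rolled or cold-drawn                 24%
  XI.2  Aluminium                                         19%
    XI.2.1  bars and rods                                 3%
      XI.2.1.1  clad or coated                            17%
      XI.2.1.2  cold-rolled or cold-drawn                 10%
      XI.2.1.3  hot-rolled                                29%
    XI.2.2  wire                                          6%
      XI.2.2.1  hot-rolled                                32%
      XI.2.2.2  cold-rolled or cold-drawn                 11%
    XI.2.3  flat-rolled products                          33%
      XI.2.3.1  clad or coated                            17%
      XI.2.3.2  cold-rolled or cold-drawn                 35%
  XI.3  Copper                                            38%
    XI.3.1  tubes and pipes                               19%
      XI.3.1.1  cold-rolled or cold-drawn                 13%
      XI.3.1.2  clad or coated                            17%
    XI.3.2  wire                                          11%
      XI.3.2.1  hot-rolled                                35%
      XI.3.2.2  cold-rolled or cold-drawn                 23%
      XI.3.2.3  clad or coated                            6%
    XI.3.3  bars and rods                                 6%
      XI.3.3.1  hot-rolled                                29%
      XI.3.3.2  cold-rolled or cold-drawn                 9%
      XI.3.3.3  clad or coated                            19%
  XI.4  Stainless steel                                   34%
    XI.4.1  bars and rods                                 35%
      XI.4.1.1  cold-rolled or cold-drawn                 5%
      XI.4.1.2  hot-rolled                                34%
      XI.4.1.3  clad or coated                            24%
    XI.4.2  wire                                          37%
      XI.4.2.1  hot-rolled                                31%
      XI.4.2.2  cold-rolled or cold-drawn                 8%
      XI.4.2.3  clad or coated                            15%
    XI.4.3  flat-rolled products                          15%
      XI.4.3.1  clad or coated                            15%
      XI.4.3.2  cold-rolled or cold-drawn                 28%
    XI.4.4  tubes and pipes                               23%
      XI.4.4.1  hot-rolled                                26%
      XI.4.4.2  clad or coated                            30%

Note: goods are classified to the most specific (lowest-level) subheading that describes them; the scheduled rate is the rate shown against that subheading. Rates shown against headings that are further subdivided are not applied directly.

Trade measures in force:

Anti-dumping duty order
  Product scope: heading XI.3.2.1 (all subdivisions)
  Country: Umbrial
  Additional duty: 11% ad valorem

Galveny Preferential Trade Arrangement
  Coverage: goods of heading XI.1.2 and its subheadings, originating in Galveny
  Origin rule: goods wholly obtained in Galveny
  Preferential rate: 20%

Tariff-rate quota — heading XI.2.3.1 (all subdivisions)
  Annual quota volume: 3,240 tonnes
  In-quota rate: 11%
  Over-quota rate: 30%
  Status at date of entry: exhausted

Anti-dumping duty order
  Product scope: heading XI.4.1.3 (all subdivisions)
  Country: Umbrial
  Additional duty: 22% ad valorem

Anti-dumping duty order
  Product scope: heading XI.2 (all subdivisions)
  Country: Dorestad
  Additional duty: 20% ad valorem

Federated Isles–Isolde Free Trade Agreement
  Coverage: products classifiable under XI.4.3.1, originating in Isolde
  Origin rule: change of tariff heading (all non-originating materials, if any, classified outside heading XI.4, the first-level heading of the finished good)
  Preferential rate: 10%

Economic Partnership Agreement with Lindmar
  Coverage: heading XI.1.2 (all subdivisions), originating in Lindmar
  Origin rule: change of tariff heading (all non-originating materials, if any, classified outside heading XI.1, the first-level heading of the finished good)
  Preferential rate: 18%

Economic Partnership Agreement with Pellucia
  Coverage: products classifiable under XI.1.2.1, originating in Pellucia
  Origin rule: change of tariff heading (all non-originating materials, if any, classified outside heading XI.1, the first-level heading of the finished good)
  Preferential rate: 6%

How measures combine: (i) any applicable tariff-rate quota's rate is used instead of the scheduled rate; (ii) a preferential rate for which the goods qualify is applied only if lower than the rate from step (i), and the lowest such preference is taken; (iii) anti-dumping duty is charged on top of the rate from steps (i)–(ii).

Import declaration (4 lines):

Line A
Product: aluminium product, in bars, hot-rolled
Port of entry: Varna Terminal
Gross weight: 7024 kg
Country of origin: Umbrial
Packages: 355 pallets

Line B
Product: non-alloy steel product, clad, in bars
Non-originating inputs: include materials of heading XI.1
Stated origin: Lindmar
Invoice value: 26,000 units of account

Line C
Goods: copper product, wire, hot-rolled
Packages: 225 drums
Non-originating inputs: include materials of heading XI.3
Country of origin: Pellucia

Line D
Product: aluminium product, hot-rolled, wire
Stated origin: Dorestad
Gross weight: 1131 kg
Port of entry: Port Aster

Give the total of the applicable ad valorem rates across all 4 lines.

142%

Line A: aluminium → XI.2; in bars → XI.2.1; hot-rolled → XI.2.1.3. Scheduled 29%. No special measure applies. → 29%.
Line B: non-alloy steel → XI.1; in bars → XI.1.2; clad → XI.1.2.1. Scheduled 26%. Lindmar agreement on XI.1.2: CTH not met. → 26%.
Line C: copper → XI.3; wire → XI.3.2; hot-rolled → XI.3.2.1. Scheduled 35%. Pellucia agreement on XI.1.2.1: XI.3.2.1 not covered. → 35%.
Line D: aluminium → XI.2; wire → XI.2.2; hot-rolled → XI.2.2.1. Scheduled 32%. anti-dumping (Dorestad, XI.2): +20%; total 32% + 20% = 52%. → 52%.
Sum: 29% + 26% + 35% + 52% = 142%.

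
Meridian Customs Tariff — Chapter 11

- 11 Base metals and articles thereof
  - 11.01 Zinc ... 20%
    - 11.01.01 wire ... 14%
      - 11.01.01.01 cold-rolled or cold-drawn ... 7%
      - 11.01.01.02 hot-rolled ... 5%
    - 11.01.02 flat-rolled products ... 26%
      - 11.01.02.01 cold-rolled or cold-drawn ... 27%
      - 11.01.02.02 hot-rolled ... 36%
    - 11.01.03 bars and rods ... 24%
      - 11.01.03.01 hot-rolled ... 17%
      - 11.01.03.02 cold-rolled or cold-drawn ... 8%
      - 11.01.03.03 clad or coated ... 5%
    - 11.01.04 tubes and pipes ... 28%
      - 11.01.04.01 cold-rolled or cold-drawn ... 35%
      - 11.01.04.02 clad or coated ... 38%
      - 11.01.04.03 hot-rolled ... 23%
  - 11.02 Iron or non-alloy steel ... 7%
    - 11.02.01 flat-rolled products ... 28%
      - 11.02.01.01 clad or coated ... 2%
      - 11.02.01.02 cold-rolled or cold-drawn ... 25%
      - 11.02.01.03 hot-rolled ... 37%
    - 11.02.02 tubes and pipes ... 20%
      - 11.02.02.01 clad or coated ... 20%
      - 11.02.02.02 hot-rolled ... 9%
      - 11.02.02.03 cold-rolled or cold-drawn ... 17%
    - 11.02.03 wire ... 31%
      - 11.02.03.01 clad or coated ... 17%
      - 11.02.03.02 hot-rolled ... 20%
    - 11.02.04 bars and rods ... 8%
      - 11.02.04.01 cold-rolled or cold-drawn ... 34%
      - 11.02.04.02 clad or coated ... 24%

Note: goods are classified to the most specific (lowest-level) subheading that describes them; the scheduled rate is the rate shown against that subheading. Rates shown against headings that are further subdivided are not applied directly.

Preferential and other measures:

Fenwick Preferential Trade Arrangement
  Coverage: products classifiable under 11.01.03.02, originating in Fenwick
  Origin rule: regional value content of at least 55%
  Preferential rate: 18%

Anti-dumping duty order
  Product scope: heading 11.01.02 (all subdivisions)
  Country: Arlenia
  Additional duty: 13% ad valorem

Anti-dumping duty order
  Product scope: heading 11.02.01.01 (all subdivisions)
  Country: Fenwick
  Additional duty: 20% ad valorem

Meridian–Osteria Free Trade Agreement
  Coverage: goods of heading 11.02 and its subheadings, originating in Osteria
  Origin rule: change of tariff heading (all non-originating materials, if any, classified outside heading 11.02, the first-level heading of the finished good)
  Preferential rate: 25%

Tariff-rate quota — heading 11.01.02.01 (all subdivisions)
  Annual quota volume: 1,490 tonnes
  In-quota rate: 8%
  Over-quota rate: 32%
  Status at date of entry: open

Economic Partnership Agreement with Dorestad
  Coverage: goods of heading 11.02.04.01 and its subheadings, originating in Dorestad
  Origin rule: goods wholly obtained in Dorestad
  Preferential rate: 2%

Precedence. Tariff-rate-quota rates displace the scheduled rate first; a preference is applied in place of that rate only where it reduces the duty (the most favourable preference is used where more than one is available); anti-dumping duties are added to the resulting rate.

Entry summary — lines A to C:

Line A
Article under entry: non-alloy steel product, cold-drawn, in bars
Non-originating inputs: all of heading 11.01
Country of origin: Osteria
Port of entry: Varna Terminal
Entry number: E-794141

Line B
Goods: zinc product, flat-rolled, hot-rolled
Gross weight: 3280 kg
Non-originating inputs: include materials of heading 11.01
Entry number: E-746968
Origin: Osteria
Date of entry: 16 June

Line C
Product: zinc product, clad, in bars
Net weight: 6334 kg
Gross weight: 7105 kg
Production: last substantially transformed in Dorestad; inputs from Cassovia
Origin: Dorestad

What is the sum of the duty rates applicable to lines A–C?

66%

Line A: non-alloy steel → 11.02; in bars → 11.02.04; cold-drawn → 11.02.04.01. Scheduled 34%. Osteria agreement on 11.02: CTH met → 25% available; preferential 25%. → 25%.
Line B: zinc → 11.01; flat-rolled → 11.01.02; hot-rolled → 11.01.02.02. Scheduled 36%. Osteria agreement on 11.02: 11.01.02.02 not covered. → 36%.
Line C: zinc → 11.01; in bars → 11.01.03; clad → 11.01.03.03. Scheduled 5%. Dorestad agreement on 11.02.04.01: 11.01.03.03 not covered. → 5%.
Sum: 25% + 36% + 5% = 66%.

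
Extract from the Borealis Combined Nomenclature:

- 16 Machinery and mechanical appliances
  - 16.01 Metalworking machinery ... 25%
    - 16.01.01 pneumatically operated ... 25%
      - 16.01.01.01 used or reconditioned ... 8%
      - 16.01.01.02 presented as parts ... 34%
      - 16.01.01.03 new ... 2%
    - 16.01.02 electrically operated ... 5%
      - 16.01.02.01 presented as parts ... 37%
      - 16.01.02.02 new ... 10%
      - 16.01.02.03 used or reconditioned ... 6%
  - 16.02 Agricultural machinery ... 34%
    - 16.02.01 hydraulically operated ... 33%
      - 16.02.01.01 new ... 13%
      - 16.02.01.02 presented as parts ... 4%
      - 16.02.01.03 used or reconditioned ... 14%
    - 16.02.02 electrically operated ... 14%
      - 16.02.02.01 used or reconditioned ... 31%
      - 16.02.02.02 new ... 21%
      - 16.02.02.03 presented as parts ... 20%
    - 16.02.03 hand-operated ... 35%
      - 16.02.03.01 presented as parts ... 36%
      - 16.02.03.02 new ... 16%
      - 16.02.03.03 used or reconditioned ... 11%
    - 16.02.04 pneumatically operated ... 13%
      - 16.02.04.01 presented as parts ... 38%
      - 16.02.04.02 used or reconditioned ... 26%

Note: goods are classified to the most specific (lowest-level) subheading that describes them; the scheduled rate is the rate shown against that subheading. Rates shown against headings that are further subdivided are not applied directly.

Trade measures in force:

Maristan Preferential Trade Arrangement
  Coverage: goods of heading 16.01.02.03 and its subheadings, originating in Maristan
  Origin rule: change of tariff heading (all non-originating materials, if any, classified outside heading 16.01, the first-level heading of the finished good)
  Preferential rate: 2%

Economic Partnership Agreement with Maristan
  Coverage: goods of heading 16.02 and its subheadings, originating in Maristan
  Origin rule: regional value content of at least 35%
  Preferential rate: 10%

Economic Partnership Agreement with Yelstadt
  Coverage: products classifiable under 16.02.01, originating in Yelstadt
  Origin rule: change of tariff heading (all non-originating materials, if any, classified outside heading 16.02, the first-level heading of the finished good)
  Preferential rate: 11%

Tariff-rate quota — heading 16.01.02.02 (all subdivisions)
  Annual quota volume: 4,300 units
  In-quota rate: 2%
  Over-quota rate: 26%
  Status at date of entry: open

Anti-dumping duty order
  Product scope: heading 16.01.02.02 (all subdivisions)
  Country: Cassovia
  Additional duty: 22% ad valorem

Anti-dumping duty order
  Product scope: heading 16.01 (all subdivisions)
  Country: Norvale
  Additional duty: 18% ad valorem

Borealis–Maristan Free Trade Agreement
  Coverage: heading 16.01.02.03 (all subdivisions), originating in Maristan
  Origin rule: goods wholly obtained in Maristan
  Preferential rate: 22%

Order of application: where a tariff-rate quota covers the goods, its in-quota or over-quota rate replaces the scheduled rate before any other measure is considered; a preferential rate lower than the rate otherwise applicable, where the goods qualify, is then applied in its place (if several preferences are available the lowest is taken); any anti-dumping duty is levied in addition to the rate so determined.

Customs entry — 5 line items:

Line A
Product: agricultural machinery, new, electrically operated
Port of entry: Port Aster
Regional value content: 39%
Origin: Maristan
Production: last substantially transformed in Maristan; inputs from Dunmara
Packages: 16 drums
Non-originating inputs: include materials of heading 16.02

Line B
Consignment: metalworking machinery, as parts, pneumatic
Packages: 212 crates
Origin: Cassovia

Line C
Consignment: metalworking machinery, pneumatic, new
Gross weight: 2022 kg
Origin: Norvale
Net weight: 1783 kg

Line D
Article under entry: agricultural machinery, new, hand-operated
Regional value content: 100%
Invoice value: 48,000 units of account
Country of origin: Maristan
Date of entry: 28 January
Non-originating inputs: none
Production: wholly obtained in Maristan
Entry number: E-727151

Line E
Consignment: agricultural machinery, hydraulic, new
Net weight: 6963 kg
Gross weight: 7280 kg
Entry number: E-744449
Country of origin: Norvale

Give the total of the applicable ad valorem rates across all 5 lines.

Line A: agricultural → 16.02; electrically operated → 16.02.02; new → 16.02.02.02. Scheduled 21%. Maristan agreement on 16.01.02.03: 16.02.02.02 not covered; Maristan agreement on 16.02: RVC ≥ 35% → 10% available; Maristan agreement on 16.01.02.03: 16.02.02.02 not covered; preferential 10%. → 10%.
Line B: metalworking → 16.01; pneumatic → 16.01.01; as parts → 16.01.01.02. Scheduled 34%. No special measure applies. → 34%.
Line C: metalworking → 16.01; pneumatic → 16.01.01; new → 16.01.01.03. Scheduled 2%. anti-dumping (Norvale, 16.01): +18%; total 2% + 18% = 20%. → 20%.
Line D: agricultural → 16.02; hand-operated → 16.02.03; new → 16.02.03.02. Scheduled 16%. Maristan agreement on 16.01.02.03: 16.02.03.02 not covered; Maristan agreement on 16.02: RVC ≥ 35% → 10% available; Maristan agreement on 16.01.02.03: 16.02.03.02 not covered; preferential 10%. → 10%.
Line E: agricultural → 16.02; hydraulic → 16.02.01; new → 16.02.01.01. Scheduled 13%. No special measure applies. → 13%.
Sum: 10% + 34% + 20% + 10% + 13% = 87%.

87%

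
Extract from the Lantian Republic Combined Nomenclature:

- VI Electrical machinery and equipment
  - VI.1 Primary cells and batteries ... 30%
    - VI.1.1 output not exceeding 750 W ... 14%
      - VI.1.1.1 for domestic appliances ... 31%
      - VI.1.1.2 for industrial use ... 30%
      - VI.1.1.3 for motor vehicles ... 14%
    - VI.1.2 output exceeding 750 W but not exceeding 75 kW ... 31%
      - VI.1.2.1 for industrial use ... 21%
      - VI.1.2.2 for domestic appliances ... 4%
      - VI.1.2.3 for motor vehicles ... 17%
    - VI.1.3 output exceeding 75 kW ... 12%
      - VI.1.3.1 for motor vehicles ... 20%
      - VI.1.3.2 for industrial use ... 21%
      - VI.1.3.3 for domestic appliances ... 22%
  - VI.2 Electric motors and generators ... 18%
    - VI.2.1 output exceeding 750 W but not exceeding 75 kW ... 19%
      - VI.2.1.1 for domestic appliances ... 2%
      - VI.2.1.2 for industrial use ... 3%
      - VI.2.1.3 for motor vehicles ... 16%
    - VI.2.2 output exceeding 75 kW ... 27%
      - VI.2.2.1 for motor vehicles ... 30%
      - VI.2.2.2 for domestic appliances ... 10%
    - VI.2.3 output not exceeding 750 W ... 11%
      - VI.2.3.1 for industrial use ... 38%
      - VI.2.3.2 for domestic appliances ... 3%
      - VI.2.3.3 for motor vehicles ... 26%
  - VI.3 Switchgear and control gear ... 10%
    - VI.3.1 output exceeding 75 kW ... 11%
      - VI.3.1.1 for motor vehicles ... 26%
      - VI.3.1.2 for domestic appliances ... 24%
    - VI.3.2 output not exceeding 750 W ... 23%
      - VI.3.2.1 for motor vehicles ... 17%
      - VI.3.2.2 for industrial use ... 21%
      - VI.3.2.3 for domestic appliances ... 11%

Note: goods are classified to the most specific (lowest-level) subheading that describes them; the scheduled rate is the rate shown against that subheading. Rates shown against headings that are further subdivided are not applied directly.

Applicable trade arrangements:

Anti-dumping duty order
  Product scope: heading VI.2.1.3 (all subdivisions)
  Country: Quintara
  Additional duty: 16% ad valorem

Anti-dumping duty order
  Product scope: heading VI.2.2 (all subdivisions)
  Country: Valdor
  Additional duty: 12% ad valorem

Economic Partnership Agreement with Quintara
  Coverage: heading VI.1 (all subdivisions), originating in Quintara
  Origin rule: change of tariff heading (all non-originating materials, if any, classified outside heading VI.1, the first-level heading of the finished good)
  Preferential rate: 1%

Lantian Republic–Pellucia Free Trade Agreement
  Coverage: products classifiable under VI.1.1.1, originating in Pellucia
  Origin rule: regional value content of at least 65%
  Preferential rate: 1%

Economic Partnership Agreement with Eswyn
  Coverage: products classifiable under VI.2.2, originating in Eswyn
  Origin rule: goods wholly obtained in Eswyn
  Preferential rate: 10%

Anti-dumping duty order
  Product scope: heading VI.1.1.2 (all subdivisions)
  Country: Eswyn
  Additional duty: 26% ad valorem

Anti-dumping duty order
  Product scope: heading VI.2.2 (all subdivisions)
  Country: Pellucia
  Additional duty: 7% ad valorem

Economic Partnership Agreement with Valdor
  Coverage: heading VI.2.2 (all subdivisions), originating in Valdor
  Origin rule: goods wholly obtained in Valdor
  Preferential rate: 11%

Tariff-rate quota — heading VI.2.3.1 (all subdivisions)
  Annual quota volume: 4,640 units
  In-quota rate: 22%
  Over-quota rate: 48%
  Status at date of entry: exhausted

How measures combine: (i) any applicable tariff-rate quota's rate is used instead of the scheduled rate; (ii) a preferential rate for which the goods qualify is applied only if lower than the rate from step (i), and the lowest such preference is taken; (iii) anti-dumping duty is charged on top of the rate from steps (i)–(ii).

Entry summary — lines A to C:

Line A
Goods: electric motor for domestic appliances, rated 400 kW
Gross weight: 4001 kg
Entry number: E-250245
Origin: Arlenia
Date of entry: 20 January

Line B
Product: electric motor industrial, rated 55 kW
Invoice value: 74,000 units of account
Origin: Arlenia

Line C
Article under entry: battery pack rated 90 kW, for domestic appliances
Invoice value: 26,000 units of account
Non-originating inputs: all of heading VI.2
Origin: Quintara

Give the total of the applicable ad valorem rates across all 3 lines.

14%

Line A: electric motor → VI.2; rated 400 kW → VI.2.2; for domestic appliances → VI.2.2.2. Scheduled 10%. No special measure applies. → 10%.
Line B: electric motor → VI.2; rated 55 kW → VI.2.1; industrial → VI.2.1.2. Scheduled 3%. No special measure applies. → 3%.
Line C: battery pack → VI.1; rated 90 kW → VI.1.3; for domestic appliances → VI.1.3.3. Scheduled 22%. Quintara agreement on VI.1: CTH met → 1% available; preferential 1%. → 1%.
Sum: 10% + 3% + 1% = 14%.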